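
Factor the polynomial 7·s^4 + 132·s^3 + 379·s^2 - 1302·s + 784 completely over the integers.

(7·s - 8)·(s + 14)·(s + 7)·(s - 1)

Among the possible rational roots, s = 8/7 is a root, so (7·s - 8) is a factor; dividing leaves s^3 + 20·s^2 + 77·s - 98.
Continuing, s = 1 is a root, so (s - 1) is a factor; dividing leaves s^2 + 21·s + 98.
The remaining quadratic factors as (s + 7)(s + 14).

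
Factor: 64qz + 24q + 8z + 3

(8q + 1)(8z + 3)

Group as (64qz + 24q) + (8z + 3) = 8q(8z + 3) + (8z + 3).
Both groups share the factor (8z + 3).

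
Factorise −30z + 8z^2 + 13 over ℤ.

Need a pair with product 8·13 = 104 and sum −30: that's −26 and −4.
Split the middle term: 8z^2 − 26z − 4z + 13 = 2z(4z − 13) − (4z − 13).

(2z − 1)(4z − 13)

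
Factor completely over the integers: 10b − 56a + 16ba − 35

Group as (16ba + 10b) + (−56a − 35) = 2b(8a + 5) − 7(8a + 5).
Both groups share the factor (8a + 5).

(2b − 7)(8a + 5)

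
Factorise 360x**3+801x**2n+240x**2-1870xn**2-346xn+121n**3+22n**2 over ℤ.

Group: 3x(120x**2-173xn+11n**2) + (11n+2)(120x**2-173xn+11n**2); both groups contain (120x**2-173xn+11n**2), so (3x+11n+2) is a factor with cofactor 120x**2-173xn+11n**2.
The cofactor groups again: 120x**2-173xn+11n**2 = 8x(15x-n) - 11n(15x-n); both groups contain (15x-n), giving (8x-11n)(15x-n).

(8x-11n)(15x-n)(3x+11n+2)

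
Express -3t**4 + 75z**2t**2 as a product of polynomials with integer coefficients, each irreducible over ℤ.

3t**2(5z - t)(5z + t)

Pull out the common factor 3t**2; 25z**2 - t**2 is a difference of squares.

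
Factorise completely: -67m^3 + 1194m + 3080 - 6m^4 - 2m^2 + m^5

Among the possible rational roots, m = -4 is a root, so (m + 4) is a factor; dividing leaves m^4 - 10m^3 - 27m^2 + 106m + 770.
Continuing, m = 11 is a root, giving the factor (m - 11) and quotient m^3 + m^2 - 16m - 70.
Continuing, m = 5 is a root, giving the factor (m - 5) and quotient m^2 + 6m + 14.
The quadratic m^2 + 6m + 14 has discriminant -20 < 0 and is irreducible over ℤ.

(m + 4)(m - 11)(m - 5)(m^2 + 6m + 14)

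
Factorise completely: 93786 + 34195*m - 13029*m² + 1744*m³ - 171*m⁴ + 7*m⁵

Testing divisors of the constant over divisors of the leading coefficient, m = -11/7 is a root, so (7*m + 11) is a factor; dividing leaves m⁴ - 26*m³ + 290*m² - 2317*m + 8526.
Next, m = 7 is a root, giving the factor (m - 7) and quotient m³ - 19*m² + 157*m - 1218.
Then m = 14 is a root, so (m - 14) divides it; the quotient is m² - 5*m + 87.
The quadratic m² - 5*m + 87 has discriminant -323 < 0 and is irreducible over ℤ.

(7*m + 11)*(m - 14)*(m - 7)*(m² - 5*m + 87)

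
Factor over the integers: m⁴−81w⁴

(m+3w)(m−3w)(m²+9w²)

(m)⁴ − (3w)⁴ = ((m)² − (3w)²)((m)² + (3w)²); the first factor splits again, the second (m²+9w²) is irreducible.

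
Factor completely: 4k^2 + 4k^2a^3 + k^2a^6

Factor out k^2 first: what remains is a^6 + 4a^3 + 4.
Recognize a perfect-square trinomial with the parts 2 and a^3.

k^2(a^3 + 2)^2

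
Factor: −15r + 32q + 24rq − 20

(3r + 4)(8q − 5)

Group as (24rq − 15r) + (32q − 20) = 3r(8q − 5) + 4(8q − 5).
Both groups share the factor (8q − 5).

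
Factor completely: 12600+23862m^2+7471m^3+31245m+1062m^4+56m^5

Testing divisors of the constant over divisors of the leading coefficient, m = −15/2 is a root, giving the factor (2m+15) and quotient 28m^4+321m^3+1328m^2+1971m+840.
Next, m = −5/7 is a root, so (7m+5) divides it; the quotient is 4m^3+43m^2+159m+168.
Then m = −7/4 is a root, giving the factor (4m+7) and quotient m^2+9m+24.
The quadratic m^2+9m+24 has discriminant −15 < 0 and is irreducible over ℤ.

(2m+15)(4m+7)(7m+5)(m^2+9m+24)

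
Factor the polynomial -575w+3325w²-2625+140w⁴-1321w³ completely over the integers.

(4w-15)(5w-7)(7w+5)(w-5)

Testing divisors of the constant over divisors of the leading coefficient, w = 15/4 is a root, so (4w-15) divides it; the quotient is 35w³-199w²+85w+175.
Next, w = -5/7 is a root, so (7w+5) is a factor; dividing leaves 5w²-32w+35.
The remaining quadratic factors as (w-5)(5w-7).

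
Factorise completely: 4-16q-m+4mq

Group as (4mq-m) + (-16q+4) = m(4q-1) - 4(4q-1).
Both groups share the factor (4q-1).

(4q-1)(m-4)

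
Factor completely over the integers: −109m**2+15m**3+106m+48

Testing divisors of the constant over divisors of the leading coefficient, m = −1/3 is a root, so (3m+1) is a factor; dividing leaves 5m**2−38m+48.
The remaining quadratic factors as (5m−8)(m−6).

(3m+1)(5m−8)(m−6)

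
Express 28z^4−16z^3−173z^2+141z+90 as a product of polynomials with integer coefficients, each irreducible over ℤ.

Among the possible rational roots, z = −3/7 is a root, so (7z+3) is a factor; dividing leaves 4z^3−4z^2−23z+30.
Then z = −5/2 is a root, giving the factor (2z+5) and quotient 2z^2−7z+6.
The remaining quadratic factors as (z−2)(2z−3).

(2z+5)(2z−3)(7z+3)(z−2)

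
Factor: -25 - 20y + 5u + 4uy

Group as (4uy + 5u) + (-20y - 25) = u(4y + 5) - 5(4y + 5).
Both groups share the factor (4y + 5).

(4y + 5)(u - 5)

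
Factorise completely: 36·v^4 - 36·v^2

36·v^2·(v + 1)·(v - 1)

Every term has a factor of 36·v^2; factoring it out leaves v^2 - 1.
Recognize a difference of squares with the parts v and 1.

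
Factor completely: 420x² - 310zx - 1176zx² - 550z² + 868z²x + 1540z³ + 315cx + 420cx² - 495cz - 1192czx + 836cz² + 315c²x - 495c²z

-(11z - 7x)(5c - 14z + 5)(9c + 10z + 12x)

Group: 5c(-99cz + 63cx - 110z² - 62zx + 84x²) + (-14z + 5)(-99cz + 63cx - 110z² - 62zx + 84x²); both groups contain (-99cz + 63cx - 110z² - 62zx + 84x²), so (5c - 14z + 5) is a factor with cofactor -99cz + 63cx - 110z² - 62zx + 84x².
The cofactor groups again: -99cz + 63cx - 110z² - 62zx + 84x² = -11z(9c + 10z + 12x) + 7x(9c + 10z + 12x); both groups contain (9c + 10z + 12x), giving -(11z - 7x)(9c + 10z + 12x).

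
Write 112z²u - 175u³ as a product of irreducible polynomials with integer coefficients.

Every term has a factor of 7u. Then 16z² - 25u² = (4z)² − (5u)².

7u(4z - 5u)(4z + 5u)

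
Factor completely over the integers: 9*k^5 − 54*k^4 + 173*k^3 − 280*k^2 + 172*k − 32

(3*k − 1)*(3*k − 2)*(k − 2)*(k^2 − 3*k + 8)

By the rational root theorem, k = 1/3 is a root, so (3*k − 1) is a factor; dividing leaves 3*k^4 − 17*k^3 + 52*k^2 − 76*k + 32.
Continuing, k = 2 is a root, so (k − 2) is a factor; dividing leaves 3*k^3 − 11*k^2 + 30*k − 16.
Then k = 2/3 is a root, so (3*k − 2) is a factor; dividing leaves k^2 − 3*k + 8.
The quadratic k^2 − 3*k + 8 has discriminant −23 < 0 and is irreducible over ℤ.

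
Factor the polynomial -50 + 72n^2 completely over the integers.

Every term has a factor of 2. Then 36n^2 - 25 = (6n)² − (5)².

2(6n + 5)(6n - 5)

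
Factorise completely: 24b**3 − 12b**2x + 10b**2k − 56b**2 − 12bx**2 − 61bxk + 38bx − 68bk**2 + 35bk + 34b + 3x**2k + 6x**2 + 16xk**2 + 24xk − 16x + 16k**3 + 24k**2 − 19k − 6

(2b + x + 4k − 3)(3b − 3x − 4k − 1)(4b − k − 2)

Group: 3b(8b**2 + 4bx + 14bk − 16b − xk − 2x − 4k**2 − 5k + 6) + (−3x − 4k − 1)(8b**2 + 4bx + 14bk − 16b − xk − 2x − 4k**2 − 5k + 6); both groups contain (8b**2 + 4bx + 14bk − 16b − xk − 2x − 4k**2 − 5k + 6), so (3b − 3x − 4k − 1) is a factor with cofactor 8b**2 + 4bx + 14bk − 16b − xk − 2x − 4k**2 − 5k + 6.
The cofactor groups again: 8b**2 + 4bx + 14bk − 16b − xk − 2x − 4k**2 − 5k + 6 = 4b(2b + x + 4k − 3) + (−k − 2)(2b + x + 4k − 3); both groups contain (2b + x + 4k − 3), giving (4b − k − 2)(2b + x + 4k − 3).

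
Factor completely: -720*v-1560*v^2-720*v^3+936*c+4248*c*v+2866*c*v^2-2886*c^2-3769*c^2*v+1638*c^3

Group: 9*c*(182*c^2-257*c*v-78*c+90*v^2+60*v) + (-8*v-12)*(182*c^2-257*c*v-78*c+90*v^2+60*v); both groups contain (182*c^2-257*c*v-78*c+90*v^2+60*v), so (9*c-8*v-12) is a factor with cofactor 182*c^2-257*c*v-78*c+90*v^2+60*v.
The cofactor groups again: 182*c^2-257*c*v-78*c+90*v^2+60*v = 13*c*(14*c-9*v-6) - 10*v*(14*c-9*v-6); both groups contain (14*c-9*v-6), giving (13*c-10*v)*(14*c-9*v-6).

(13*c-10*v)*(14*c-9*v-6)*(9*c-8*v-12)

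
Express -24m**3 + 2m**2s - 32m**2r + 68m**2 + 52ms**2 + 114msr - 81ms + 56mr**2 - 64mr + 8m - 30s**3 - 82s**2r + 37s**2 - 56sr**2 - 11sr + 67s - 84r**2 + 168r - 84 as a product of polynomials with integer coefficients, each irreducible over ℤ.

-(2m - 2s - 3)(3m + 5s + 7r - 7)(4m - 3s - 4r + 4)

Group: 4m(-6m**2 - 4ms - 14mr + 23m + 10s**2 + 14sr + s + 21r - 21) + (-3s - 4r + 4)(-6m**2 - 4ms - 14mr + 23m + 10s**2 + 14sr + s + 21r - 21); both groups contain (-6m**2 - 4ms - 14mr + 23m + 10s**2 + 14sr + s + 21r - 21), so (4m - 3s - 4r + 4) is a factor with cofactor -6m**2 - 4ms - 14mr + 23m + 10s**2 + 14sr + s + 21r - 21.
The cofactor groups again: -6m**2 - 4ms - 14mr + 23m + 10s**2 + 14sr + s + 21r - 21 = -2m(3m + 5s + 7r - 7) + (2s + 3)(3m + 5s + 7r - 7); both groups contain (3m + 5s + 7r - 7), giving -(2m - 2s - 3)(3m + 5s + 7r - 7).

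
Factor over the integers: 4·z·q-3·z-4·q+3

(4·q-3)·(z-1)

Group as (4·z·q-3·z) + (-4·q+3) = z·(4·q-3) - (4·q-3).
Both groups share the factor (4·q-3).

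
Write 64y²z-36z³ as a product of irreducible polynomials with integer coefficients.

Pull out the common factor 4z; 16y²-9z² is a difference of squares.

4z(4y+3z)(4y-3z)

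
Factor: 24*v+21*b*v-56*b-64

Group as (21*b*v-56*b) + (24*v-64) = 7*b*(3*v-8) + 8*(3*v-8).
Both groups share the factor (3*v-8).

(3*v-8)*(7*b+8)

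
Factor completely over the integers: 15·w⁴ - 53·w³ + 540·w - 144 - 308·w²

(3·w - 1)·(5·w - 6)·(w + 4)·(w - 6)

By the rational root theorem, w = 1/3 is a root, giving the factor (3·w - 1) and quotient 5·w³ - 16·w² - 108·w + 144.
Continuing, w = 6/5 is a root, so (5·w - 6) divides it; the quotient is w² - 2·w - 24.
The remaining quadratic factors as (w - 6)(w + 4).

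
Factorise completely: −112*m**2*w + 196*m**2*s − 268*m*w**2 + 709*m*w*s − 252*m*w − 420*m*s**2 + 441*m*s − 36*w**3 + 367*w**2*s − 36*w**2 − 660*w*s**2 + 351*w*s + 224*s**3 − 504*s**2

−(4*w − 7*s)*(4*m + 9*w − 4*s + 9)*(7*m + w − 8*s)

Group: 4*w*(−28*m**2 − 67*m*w + 60*m*s − 63*m − 9*w**2 + 76*w*s − 9*w − 32*s**2 + 72*s) − 7*s*(−28*m**2 − 67*m*w + 60*m*s − 63*m − 9*w**2 + 76*w*s − 9*w − 32*s**2 + 72*s); both groups contain (−28*m**2 − 67*m*w + 60*m*s − 63*m − 9*w**2 + 76*w*s − 9*w − 32*s**2 + 72*s), so (4*w − 7*s) is a factor with cofactor −28*m**2 − 67*m*w + 60*m*s − 63*m − 9*w**2 + 76*w*s − 9*w − 32*s**2 + 72*s.
The cofactor groups again: −28*m**2 − 67*m*w + 60*m*s − 63*m − 9*w**2 + 76*w*s − 9*w − 32*s**2 + 72*s = −4*m*(7*m + w − 8*s) + (−9*w + 4*s − 9)*(7*m + w − 8*s); both groups contain (7*m + w − 8*s), giving −(4*m + 9*w − 4*s + 9)*(7*m + w − 8*s).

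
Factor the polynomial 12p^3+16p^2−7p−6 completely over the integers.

Trying the rational-root candidates, p = 2/3 is a root, so (3p−2) is a factor; dividing leaves 4p^2+8p+3.
The remaining quadratic factors as (2p+3)(2p+1).

(2p+1)(2p+3)(3p−2)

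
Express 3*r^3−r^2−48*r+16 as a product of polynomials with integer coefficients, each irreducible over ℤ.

(3*r−1)*(r+4)*(r−4)

Among the possible rational roots, r = 4 is a root, so (r−4) divides it; the quotient is 3*r^2+11*r−4.
The remaining quadratic factors as (3*r−1)(r+4).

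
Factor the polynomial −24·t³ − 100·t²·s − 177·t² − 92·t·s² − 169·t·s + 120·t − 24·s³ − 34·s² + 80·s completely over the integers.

−(3·t + 2·s)·(t + 3·s + 8)·(8·t + 4·s − 5)

Group: 3·t·(−8·t² − 28·t·s − 59·t − 12·s² − 17·s + 40) + 2·s·(−8·t² − 28·t·s − 59·t − 12·s² − 17·s + 40); both groups contain (−8·t² − 28·t·s − 59·t − 12·s² − 17·s + 40), so (3·t + 2·s) is a factor with cofactor −8·t² − 28·t·s − 59·t − 12·s² − 17·s + 40.
The cofactor groups again: −8·t² − 28·t·s − 59·t − 12·s² − 17·s + 40 = −t·(8·t + 4·s − 5) + (−3·s − 8)·(8·t + 4·s − 5); both groups contain (8·t + 4·s − 5), giving −(t + 3·s + 8)·(8·t + 4·s − 5).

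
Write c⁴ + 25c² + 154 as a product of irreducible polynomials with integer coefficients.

(c² + 11)(c² + 14)

Substitute u = c² to get a quadratic in u, then factor.
c² + 11 is irreducible over ℤ (always positive, so no real roots).
c² + 14 is irreducible over ℤ (always positive, so no real roots).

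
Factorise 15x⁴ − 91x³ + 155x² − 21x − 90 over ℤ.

Trying the rational-root candidates, x = 5/3 is a root, giving the factor (3x − 5) and quotient 5x³ − 22x² + 15x + 18.
Continuing, x = −3/5 is a root, so (5x + 3) is a factor; dividing leaves x² − 5x + 6.
The remaining quadratic factors as (x − 3)(x − 2).

(3x − 5)(5x + 3)(x − 2)(x − 3)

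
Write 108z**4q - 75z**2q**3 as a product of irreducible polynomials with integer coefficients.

3qz**2(6z - 5q)(6z + 5q)

Every term has a factor of 3z**2q. Then 36z**2 - 25q**2 = (6z)² − (5q)².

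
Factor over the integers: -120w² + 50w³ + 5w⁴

Pull out the common factor 5w², then factor the remaining trinomial.

5w²(w + 12)(w - 2)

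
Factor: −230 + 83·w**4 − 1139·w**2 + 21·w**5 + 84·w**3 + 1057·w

Among the possible rational roots, w = 1/3 is a root, giving the factor (3·w − 1) and quotient 7·w**4 + 30·w**3 + 38·w**2 − 367·w + 230.
Continuing, w = 2 is a root, giving the factor (w − 2) and quotient 7·w**3 + 44·w**2 + 126·w − 115.
Then w = 5/7 is a root, so (7·w − 5) is a factor; dividing leaves w**2 + 7·w + 23.
The quadratic w**2 + 7·w + 23 has discriminant −43 < 0 and is irreducible over ℤ.

(3·w − 1)·(7·w − 5)·(w − 2)·(w**2 + 7·w + 23)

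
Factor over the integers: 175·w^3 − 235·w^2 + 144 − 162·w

Among the possible rational roots, w = 8/5 is a root, giving the factor (5·w − 8) and quotient 35·w^2 + 9·w − 18.
The remaining quadratic factors as (5·w − 3)(7·w + 6).

(5·w − 3)·(5·w − 8)·(7·w + 6)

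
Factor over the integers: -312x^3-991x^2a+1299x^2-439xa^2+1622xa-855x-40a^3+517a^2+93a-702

-(13x+5a+6)(3x+8a-9)(8x+a-13)

Group: 13x(-24x^2-67xa+111x-8a^2+113a-117) + (5a+6)(-24x^2-67xa+111x-8a^2+113a-117); both groups contain (-24x^2-67xa+111x-8a^2+113a-117), so (13x+5a+6) is a factor with cofactor -24x^2-67xa+111x-8a^2+113a-117.
The cofactor groups again: -24x^2-67xa+111x-8a^2+113a-117 = -8x(3x+8a-9) + (-a+13)(3x+8a-9); both groups contain (3x+8a-9), giving -(8x+a-13)(3x+8a-9).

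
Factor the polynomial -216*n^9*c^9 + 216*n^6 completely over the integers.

-216*n^6*(n*c^3 - 1)*(n^2*c^6 + n*c^3 + 1)

Factor out 216*n^6 first: what remains is -n^3*c^9 + 1.
Recognize a difference of cubes with the parts 1 and n*c^3.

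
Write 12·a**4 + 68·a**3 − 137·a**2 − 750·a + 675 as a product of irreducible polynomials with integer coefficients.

Testing divisors of the constant over divisors of the leading coefficient, a = 5/6 is a root, so (6·a − 5) is a factor; dividing leaves 2·a**3 + 13·a**2 − 12·a − 135.
Then a = −5 is a root, giving the factor (a + 5) and quotient 2·a**2 + 3·a − 27.
The remaining quadratic factors as (a − 3)(2·a + 9).

(2·a + 9)·(6·a − 5)·(a + 5)·(a − 3)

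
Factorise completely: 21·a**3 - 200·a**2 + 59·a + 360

By the rational root theorem, a = 5/3 is a root, giving the factor (3·a - 5) and quotient 7·a**2 - 55·a - 72.
The remaining quadratic factors as (7·a + 8)(a - 9).

(3·a - 5)·(7·a + 8)·(a - 9)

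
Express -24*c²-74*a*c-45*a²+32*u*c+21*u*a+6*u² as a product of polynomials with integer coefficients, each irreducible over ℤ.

(6*u-9*a-4*c)*(u+5*a+6*c)

Group: u*(6*u-9*a-4*c) + (5*a+6*c)*(6*u-9*a-4*c); both groups contain (6*u-9*a-4*c).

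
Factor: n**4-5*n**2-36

Substitute u = n**2 to get a quadratic in u, then factor.
n**2+4 is irreducible over ℤ (sum of squares).
n**2-9 is a difference of squares.

(n+3)*(n-3)*(n**2+4)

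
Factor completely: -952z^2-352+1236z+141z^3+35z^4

Testing divisors of the constant over divisors of the leading coefficient, z = 2 is a root, giving the factor (z-2) and quotient 35z^3+211z^2-530z+176.
Next, z = 2/5 is a root, giving the factor (5z-2) and quotient 7z^2+45z-88.
The remaining quadratic factors as (z+8)(7z-11).

(5z-2)(7z-11)(z+8)(z-2)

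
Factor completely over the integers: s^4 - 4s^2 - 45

Substitute u = s^2 to get a quadratic in u, then factor.
s^2 + 5 is irreducible over ℤ (always positive, so no real roots).
s^2 - 9 is a difference of squares.

(s + 3)(s - 3)(s^2 + 5)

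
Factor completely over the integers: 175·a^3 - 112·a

Every term has a factor of 7·a. Then 25·a^2 - 16 = (5·a)² − (4)².

7·a·(5·a + 4)·(5·a - 4)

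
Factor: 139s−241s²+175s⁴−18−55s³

Among the possible rational roots, s = 1/5 is a root, giving the factor (5s−1) and quotient 35s³−4s²−49s+18.
Next, s = −9/7 is a root, so (7s+9) divides it; the quotient is 5s²−7s+2.
The remaining quadratic factors as (5s−2)(s−1).

(5s−1)(5s−2)(7s+9)(s−1)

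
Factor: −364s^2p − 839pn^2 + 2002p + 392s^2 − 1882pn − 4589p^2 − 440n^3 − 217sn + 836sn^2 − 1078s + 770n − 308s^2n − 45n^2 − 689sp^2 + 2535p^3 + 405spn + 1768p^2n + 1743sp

−(7s − 13p − 5n)(4s + 15p − 8n − 11)(13p + 11n − 14)

Group: 7s(−52sp − 44sn + 56s − 195p^2 − 61pn + 353p + 88n^2 + 9n − 154) + (−13p − 5n)(−52sp − 44sn + 56s − 195p^2 − 61pn + 353p + 88n^2 + 9n − 154); both groups contain (−52sp − 44sn + 56s − 195p^2 − 61pn + 353p + 88n^2 + 9n − 154), so (7s − 13p − 5n) is a factor with cofactor −52sp − 44sn + 56s − 195p^2 − 61pn + 353p + 88n^2 + 9n − 154.
The cofactor groups again: −52sp − 44sn + 56s − 195p^2 − 61pn + 353p + 88n^2 + 9n − 154 = −4s(13p + 11n − 14) + (−15p + 8n + 11)(13p + 11n − 14); both groups contain (13p + 11n − 14), giving −(4s + 15p − 8n − 11)(13p + 11n − 14).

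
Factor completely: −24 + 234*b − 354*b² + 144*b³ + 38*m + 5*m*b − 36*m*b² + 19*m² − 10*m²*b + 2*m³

(m − 3*b + 4)*(m − 6*b + 6)*(2*m + 8*b − 1)

Group: 2*m*(m² − 9*m*b + 10*m + 18*b² − 42*b + 24) + (8*b − 1)*(m² − 9*m*b + 10*m + 18*b² − 42*b + 24); both groups contain (m² − 9*m*b + 10*m + 18*b² − 42*b + 24), so (2*m + 8*b − 1) is a factor with cofactor m² − 9*m*b + 10*m + 18*b² − 42*b + 24.
The cofactor groups again: m² − 9*m*b + 10*m + 18*b² − 42*b + 24 = m*(m − 6*b + 6) + (−3*b + 4)*(m − 6*b + 6); both groups contain (m − 6*b + 6), giving (m − 3*b + 4)*(m − 6*b + 6).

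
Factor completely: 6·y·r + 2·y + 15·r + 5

(2·y + 5)·(3·r + 1)

Group as (6·y·r + 2·y) + (15·r + 5) = 2·y·(3·r + 1) + 5·(3·r + 1).
Both groups share the factor (3·r + 1).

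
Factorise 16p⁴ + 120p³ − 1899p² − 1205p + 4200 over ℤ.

Among the possible rational roots, p = −7/4 is a root, so (4p + 7) is a factor; dividing leaves 4p³ + 23p² − 515p + 600.
Then p = 5/4 is a root, so (4p − 5) is a factor; dividing leaves p² + 7p − 120.
The remaining quadratic factors as (p − 8)(p + 15).

(4p + 7)(4p − 5)(p + 15)(p − 8)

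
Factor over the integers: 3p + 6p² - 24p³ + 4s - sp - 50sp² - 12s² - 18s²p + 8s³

Group: 4s(2s² - 6sp - 3s - 8p² + 2p + 1) + 3p(2s² - 6sp - 3s - 8p² + 2p + 1); both groups contain (2s² - 6sp - 3s - 8p² + 2p + 1), so (4s + 3p) is a factor with cofactor 2s² - 6sp - 3s - 8p² + 2p + 1.
The cofactor groups again: 2s² - 6sp - 3s - 8p² + 2p + 1 = 2s(s - 4p - 1) + (2p - 1)(s - 4p - 1); both groups contain (s - 4p - 1), giving (2s + 2p - 1)(s - 4p - 1).

(s - 4p - 1)(2s + 2p - 1)(4s + 3p)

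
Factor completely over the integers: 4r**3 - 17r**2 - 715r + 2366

(4r - 13)(r + 13)(r - 14)

By the rational root theorem, r = 14 is a root, giving the factor (r - 14) and quotient 4r**2 + 39r - 169.
The remaining quadratic factors as (4r - 13)(r + 13).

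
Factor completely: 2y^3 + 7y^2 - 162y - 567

Trying the rational-root candidates, y = 9 is a root, so (y - 9) is a factor; dividing leaves 2y^2 + 25y + 63.
The remaining quadratic factors as (2y + 7)(y + 9).

(2y + 7)(y + 9)(y - 9)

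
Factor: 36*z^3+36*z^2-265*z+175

(2*z+7)*(3*z-5)*(6*z-5)

Testing divisors of the constant over divisors of the leading coefficient, z = 5/6 is a root, so (6*z-5) divides it; the quotient is 6*z^2+11*z-35.
The remaining quadratic factors as (3*z-5)(2*z+7).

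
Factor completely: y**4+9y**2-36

Substitute u = y**2 to get a quadratic in u, then factor.
y**2+12 is irreducible over ℤ (always positive, so no real roots).
y**2-3 is irreducible over ℤ (3 is not a perfect square).

(y**2+12)(y**2-3)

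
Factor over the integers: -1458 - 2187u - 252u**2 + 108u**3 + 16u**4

(2u + 9)(2u - 9)(4u + 3)(u + 6)

Among the possible rational roots, u = -6 is a root, giving the factor (u + 6) and quotient 16u**3 + 12u**2 - 324u - 243.
Continuing, u = -3/4 is a root, so (4u + 3) divides it; the quotient is 4u**2 - 81.
The remaining quadratic factors as (2u + 9)(2u - 9).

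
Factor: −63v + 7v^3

7v(v + 3)(v − 3)

Pull out the common factor 7v; v^2 − 9 is a difference of squares.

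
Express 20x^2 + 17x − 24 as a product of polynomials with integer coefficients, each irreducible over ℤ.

Need a pair with product 20·(−24) = −480 and sum 17: that's −15 and 32.
Split the middle term: 20x^2 − 15x + 32x − 24 = 5x(4x − 3) + 8(4x − 3).

(4x − 3)(5x + 8)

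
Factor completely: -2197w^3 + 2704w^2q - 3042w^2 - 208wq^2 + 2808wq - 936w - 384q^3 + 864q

Group: 13w(-169w^2 + 52wq - 234w + 32q^2 - 72) - 12q(-169w^2 + 52wq - 234w + 32q^2 - 72); both groups contain (-169w^2 + 52wq - 234w + 32q^2 - 72), so (13w - 12q) is a factor with cofactor -169w^2 + 52wq - 234w + 32q^2 - 72.
The cofactor groups again: -169w^2 + 52wq - 234w + 32q^2 - 72 = -13w(13w + 4q + 6) + (8q - 12)(13w + 4q + 6); both groups contain (13w + 4q + 6), giving -(13w - 8q + 12)(13w + 4q + 6).

-(13w - 12q)(13w - 8q + 12)(13w + 4q + 6)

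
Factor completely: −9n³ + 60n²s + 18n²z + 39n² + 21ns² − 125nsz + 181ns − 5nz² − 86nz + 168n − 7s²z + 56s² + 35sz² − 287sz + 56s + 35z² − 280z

−(3n + s − 5z)(3n − z + 8)(n − 7s − 7)

Group: 3n(−3n² + 21ns + nz + 13n − 7sz + 56s − 7z + 56) + (s − 5z)(−3n² + 21ns + nz + 13n − 7sz + 56s − 7z + 56); both groups contain (−3n² + 21ns + nz + 13n − 7sz + 56s − 7z + 56), so (3n + s − 5z) is a factor with cofactor −3n² + 21ns + nz + 13n − 7sz + 56s − 7z + 56.
The cofactor groups again: −3n² + 21ns + nz + 13n − 7sz + 56s − 7z + 56 = −3n(n − 7s − 7) + (z − 8)(n − 7s − 7); both groups contain (n − 7s − 7), giving −(3n − z + 8)(n − 7s − 7).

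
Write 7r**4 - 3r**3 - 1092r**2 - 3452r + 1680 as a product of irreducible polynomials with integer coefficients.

Testing divisors of the constant over divisors of the leading coefficient, r = 14 is a root, so (r - 14) divides it; the quotient is 7r**3 + 95r**2 + 238r - 120.
Next, r = 3/7 is a root, so (7r - 3) divides it; the quotient is r**2 + 14r + 40.
The remaining quadratic factors as (r + 10)(r + 4).

(7r - 3)(r + 10)(r + 4)(r - 14)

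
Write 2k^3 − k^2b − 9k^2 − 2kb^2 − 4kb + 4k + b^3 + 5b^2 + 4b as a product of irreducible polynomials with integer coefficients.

(2k − b − 1)(k − b − 4)(k + b)

Group: 2k(k^2 − 4k − b^2 − 4b) + (−b − 1)(k^2 − 4k − b^2 − 4b); both groups contain (k^2 − 4k − b^2 − 4b), so (2k − b − 1) is a factor with cofactor k^2 − 4k − b^2 − 4b.
The cofactor groups again: k^2 − 4k − b^2 − 4b = k(k − b − 4) + b(k − b − 4); both groups contain (k − b − 4), giving (k + b)(k − b − 4).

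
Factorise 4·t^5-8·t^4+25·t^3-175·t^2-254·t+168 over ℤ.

Among the possible rational roots, t = 4 is a root, giving the factor (t-4) and quotient 4·t^4+8·t^3+57·t^2+53·t-42.
Then t = -3/2 is a root, so (2·t+3) divides it; the quotient is 2·t^3+t^2+27·t-14.
Then t = 1/2 is a root, so (2·t-1) is a factor; dividing leaves t^2+t+14.
The quadratic t^2+t+14 has discriminant -55 < 0 and is irreducible over ℤ.

(2·t+3)·(2·t-1)·(t-4)·(t^2+t+14)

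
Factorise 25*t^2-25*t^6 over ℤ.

Every term has a factor of 25*t^2; factoring it out leaves -t^4+1.
Recognize a difference of squares with the parts 1 and t^2.
-t^2+1 is again a difference of squares: (-t+1)*(t+1).

-25*t^2*(t+1)*(t-1)*(t^2+1)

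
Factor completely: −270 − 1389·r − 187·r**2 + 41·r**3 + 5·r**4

Trying the rational-root candidates, r = −1/5 is a root, so (5·r + 1) is a factor; dividing leaves r**3 + 8·r**2 − 39·r − 270.
Then r = −5 is a root, giving the factor (r + 5) and quotient r**2 + 3·r − 54.
The remaining quadratic factors as (r + 9)(r − 6).

(5·r + 1)·(r + 5)·(r + 9)·(r − 6)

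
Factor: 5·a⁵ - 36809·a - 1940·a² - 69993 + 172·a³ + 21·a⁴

(5·a + 11)·(a + 7)·(a - 9)·(a² + 4·a + 101)

Among the possible rational roots, a = -7 is a root, giving the factor (a + 7) and quotient 5·a⁴ - 14·a³ + 270·a² - 3830·a - 9999.
Next, a = 9 is a root, so (a - 9) divides it; the quotient is 5·a³ + 31·a² + 549·a + 1111.
Then a = -11/5 is a root, giving the factor (5·a + 11) and quotient a² + 4·a + 101.
The quadratic a² + 4·a + 101 has discriminant -388 < 0 and is irreducible over ℤ.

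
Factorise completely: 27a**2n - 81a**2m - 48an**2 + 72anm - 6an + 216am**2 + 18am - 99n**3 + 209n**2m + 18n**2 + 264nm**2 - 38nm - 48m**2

(n - 3m)(3a - 9n - 8m)(9a + 11n - 2)

Group: 9a(3an - 9am - 9n**2 + 19nm + 24m**2) + (11n - 2)(3an - 9am - 9n**2 + 19nm + 24m**2); both groups contain (3an - 9am - 9n**2 + 19nm + 24m**2), so (9a + 11n - 2) is a factor with cofactor 3an - 9am - 9n**2 + 19nm + 24m**2.
The cofactor groups again: 3an - 9am - 9n**2 + 19nm + 24m**2 = 3a(n - 3m) + (-9n - 8m)(n - 3m); both groups contain (n - 3m), giving (3a - 9n - 8m)(n - 3m).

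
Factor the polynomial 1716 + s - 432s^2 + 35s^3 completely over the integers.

(5s - 11)(7s + 13)(s - 12)

Testing divisors of the constant over divisors of the leading coefficient, s = 12 is a root, so (s - 12) is a factor; dividing leaves 35s^2 - 12s - 143.
The remaining quadratic factors as (5s - 11)(7s + 13).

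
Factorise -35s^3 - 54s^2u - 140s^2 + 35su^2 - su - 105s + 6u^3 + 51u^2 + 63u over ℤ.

-(5s - 3u)(7s + u + 7)(s + 2u + 3)

Group: 5s(-7s^2 - 15su - 28s - 2u^2 - 17u - 21) - 3u(-7s^2 - 15su - 28s - 2u^2 - 17u - 21); both groups contain (-7s^2 - 15su - 28s - 2u^2 - 17u - 21), so (5s - 3u) is a factor with cofactor -7s^2 - 15su - 28s - 2u^2 - 17u - 21.
The cofactor groups again: -7s^2 - 15su - 28s - 2u^2 - 17u - 21 = -7s(s + 2u + 3) + (-u - 7)(s + 2u + 3); both groups contain (s + 2u + 3), giving -(7s + u + 7)(s + 2u + 3).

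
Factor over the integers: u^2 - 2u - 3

Two integers with product -3 and sum -2 are -3 and 1.

(u + 1)(u - 3)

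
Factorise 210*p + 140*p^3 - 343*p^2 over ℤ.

7*p*(4*p - 5)*(5*p - 6)

Pull out the common factor 7*p, then factor the remaining trinomial.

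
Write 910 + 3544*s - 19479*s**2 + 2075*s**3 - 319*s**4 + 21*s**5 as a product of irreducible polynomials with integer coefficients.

Among the possible rational roots, s = -1/7 is a root, so (7*s + 1) divides it; the quotient is 3*s**4 - 46*s**3 + 303*s**2 - 2826*s + 910.
Then s = 1/3 is a root, giving the factor (3*s - 1) and quotient s**3 - 15*s**2 + 96*s - 910.
Continuing, s = 13 is a root, so (s - 13) is a factor; dividing leaves s**2 - 2*s + 70.
The quadratic s**2 - 2*s + 70 has discriminant -276 < 0 and is irreducible over ℤ.

(3*s - 1)*(7*s + 1)*(s - 13)*(s**2 - 2*s + 70)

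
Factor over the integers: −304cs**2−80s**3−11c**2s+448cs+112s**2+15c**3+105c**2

(15c+4s)(c+4s)(c−5s+7)

Group: c(15c**2−71cs+105c−20s**2+28s) + 4s(15c**2−71cs+105c−20s**2+28s); both groups contain (15c**2−71cs+105c−20s**2+28s), so (c+4s) is a factor with cofactor 15c**2−71cs+105c−20s**2+28s.
The cofactor groups again: 15c**2−71cs+105c−20s**2+28s = 15c(c−5s+7) + 4s(c−5s+7); both groups contain (c−5s+7), giving (15c+4s)(c−5s+7).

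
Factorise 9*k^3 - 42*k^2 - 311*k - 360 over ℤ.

(3*k + 5)*(3*k + 8)*(k - 9)

By the rational root theorem, k = -8/3 is a root, so (3*k + 8) divides it; the quotient is 3*k^2 - 22*k - 45.
The remaining quadratic factors as (k - 9)(3*k + 5).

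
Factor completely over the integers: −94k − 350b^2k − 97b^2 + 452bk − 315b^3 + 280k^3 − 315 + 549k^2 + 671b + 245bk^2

Group: 9b(−35b^2 − 70bk − 38b − 35k^2 − 38k + 45) + (−8k − 7)(−35b^2 − 70bk − 38b − 35k^2 − 38k + 45); both groups contain (−35b^2 − 70bk − 38b − 35k^2 − 38k + 45), so (9b − 8k − 7) is a factor with cofactor −35b^2 − 70bk − 38b − 35k^2 − 38k + 45.
The cofactor groups again: −35b^2 − 70bk − 38b − 35k^2 − 38k + 45 = −7b(5b + 5k + 9) + (−7k + 5)(5b + 5k + 9); both groups contain (5b + 5k + 9), giving −(7b + 7k − 5)(5b + 5k + 9).

−(5b + 5k + 9)(7b + 7k − 5)(9b − 8k − 7)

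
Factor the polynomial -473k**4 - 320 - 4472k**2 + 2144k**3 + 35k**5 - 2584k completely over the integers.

(5k + 1)(7k + 2)(k - 8)(k**2 - 6k + 20)

Testing divisors of the constant over divisors of the leading coefficient, k = -1/5 is a root, so (5k + 1) is a factor; dividing leaves 7k**4 - 96k**3 + 448k**2 - 984k - 320.
Next, k = 8 is a root, so (k - 8) divides it; the quotient is 7k**3 - 40k**2 + 128k + 40.
Then k = -2/7 is a root, so (7k + 2) divides it; the quotient is k**2 - 6k + 20.
The quadratic k**2 - 6k + 20 has discriminant -44 < 0 and is irreducible over ℤ.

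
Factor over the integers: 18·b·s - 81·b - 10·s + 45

Group as (18·b·s - 81·b) + (-10·s + 45) = 9·b·(2·s - 9) - 5·(2·s - 9).
Both groups share the factor (2·s - 9).

(2·s - 9)·(9·b - 5)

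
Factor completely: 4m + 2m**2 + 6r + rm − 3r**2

Group: −r(3r + 2m) + (m + 2)(3r + 2m); both groups contain (3r + 2m).

−(r − m − 2)(3r + 2m)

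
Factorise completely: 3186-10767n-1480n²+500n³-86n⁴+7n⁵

(7n-2)(n+3)(n-9)(n²-6n+59)

By the rational root theorem, n = 9 is a root, giving the factor (n-9) and quotient 7n⁴-23n³+293n²+1157n-354.
Continuing, n = 2/7 is a root, giving the factor (7n-2) and quotient n³-3n²+41n+177.
Next, n = -3 is a root, so (n+3) is a factor; dividing leaves n²-6n+59.
The quadratic n²-6n+59 has discriminant -200 < 0 and is irreducible over ℤ.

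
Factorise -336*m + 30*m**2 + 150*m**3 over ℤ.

Pull out the common factor 6*m, then factor the remaining trinomial.

6*m*(5*m + 8)*(5*m - 7)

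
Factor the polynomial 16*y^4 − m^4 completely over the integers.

(2*y − m)*(2*y + m)*(4*y^2 + m^2)

Write as (4*y^2)² − (m^2)², then factor 4*y^2 − m^2 once more.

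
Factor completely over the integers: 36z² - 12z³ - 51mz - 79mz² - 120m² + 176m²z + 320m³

Group: 8m(40m² + 17mz - 12z²) + (z - 3)(40m² + 17mz - 12z²); both groups contain (40m² + 17mz - 12z²), so (8m + z - 3) is a factor with cofactor 40m² + 17mz - 12z².
The cofactor groups again: 40m² + 17mz - 12z² = 5m(8m - 3z) + 4z(8m - 3z); both groups contain (8m - 3z), giving (5m + 4z)(8m - 3z).

(5m + 4z)(8m + z - 3)(8m - 3z)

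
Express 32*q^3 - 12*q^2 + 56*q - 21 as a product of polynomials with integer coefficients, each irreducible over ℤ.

Group as (32*q^3 + 56*q) + (-12*q^2 - 21) = 8*q*(4*q^2 + 7) - 3*(4*q^2 + 7).
Both groups share the factor (4*q^2 + 7).

(8*q - 3)*(4*q^2 + 7)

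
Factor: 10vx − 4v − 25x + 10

Group as (10vx − 4v) + (−25x + 10) = 2v(5x − 2) − 5(5x − 2).
Both groups share the factor (5x − 2).

(2v − 5)(5x − 2)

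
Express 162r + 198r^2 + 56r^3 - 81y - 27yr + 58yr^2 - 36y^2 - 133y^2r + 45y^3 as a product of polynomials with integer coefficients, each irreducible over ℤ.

Group: y(45y^2 - 43yr - 36y - 28r^2 - 99r - 81) - 2r(45y^2 - 43yr - 36y - 28r^2 - 99r - 81); both groups contain (45y^2 - 43yr - 36y - 28r^2 - 99r - 81), so (y - 2r) is a factor with cofactor 45y^2 - 43yr - 36y - 28r^2 - 99r - 81.
The cofactor groups again: 45y^2 - 43yr - 36y - 28r^2 - 99r - 81 = 5y(9y + 4r + 9) + (-7r - 9)(9y + 4r + 9); both groups contain (9y + 4r + 9), giving (5y - 7r - 9)(9y + 4r + 9).

(y - 2r)(5y - 7r - 9)(9y + 4r + 9)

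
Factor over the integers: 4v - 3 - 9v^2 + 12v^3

(4v - 3)(3v^2 + 1)

Group as (12v^3 + 4v) + (-9v^2 - 3) = 4v(3v^2 + 1) - 3(3v^2 + 1).
Both groups share the factor (3v^2 + 1).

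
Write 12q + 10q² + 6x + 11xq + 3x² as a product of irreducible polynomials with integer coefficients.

Group: 3x(x + 2q) + (5q + 6)(x + 2q); both groups contain (x + 2q).

(x + 2q)(3x + 5q + 6)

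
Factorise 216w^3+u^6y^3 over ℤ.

(u^2y+6w)(u^4y^2-6u^2yw+36w^2)

Recognize a sum of cubes with the parts 6w and u^2y.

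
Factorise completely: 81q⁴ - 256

(3q)⁴ − (4)⁴ = ((3q)² − (4)²)((3q)² + (4)²); the first factor splits again, the second (9q² + 16) is irreducible.

(3q + 4)(3q - 4)(9q² + 16)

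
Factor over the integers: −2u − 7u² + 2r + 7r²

(7r + 7u + 2)(r − u)

Group: r(7r + 7u + 2) − u(7r + 7u + 2); both groups contain (7r + 7u + 2).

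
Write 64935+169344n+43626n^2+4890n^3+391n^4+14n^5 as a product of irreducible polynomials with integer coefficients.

(2n+13)(7n+3)(n+15)(n^2+6n+111)

By the rational root theorem, n = −13/2 is a root, so (2n+13) is a factor; dividing leaves 7n^4+150n^3+1470n^2+12258n+4995.
Continuing, n = −3/7 is a root, so (7n+3) divides it; the quotient is n^3+21n^2+201n+1665.
Continuing, n = −15 is a root, giving the factor (n+15) and quotient n^2+6n+111.
The quadratic n^2+6n+111 has discriminant −408 < 0 and is irreducible over ℤ.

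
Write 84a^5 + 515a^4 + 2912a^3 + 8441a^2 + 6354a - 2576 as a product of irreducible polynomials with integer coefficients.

(3a + 8)(4a + 7)(7a - 2)(a^2 + 2a + 23)

By the rational root theorem, a = -8/3 is a root, so (3a + 8) is a factor; dividing leaves 28a^4 + 97a^3 + 712a^2 + 915a - 322.
Then a = 2/7 is a root, giving the factor (7a - 2) and quotient 4a^3 + 15a^2 + 106a + 161.
Then a = -7/4 is a root, so (4a + 7) divides it; the quotient is a^2 + 2a + 23.
The quadratic a^2 + 2a + 23 has discriminant -88 < 0 and is irreducible over ℤ.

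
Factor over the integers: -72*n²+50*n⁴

2*n²*(5*n+6)*(5*n-6)

Pull out the common factor 2*n²; 25*n²-36 is a difference of squares.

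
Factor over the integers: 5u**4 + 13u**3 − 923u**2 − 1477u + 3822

Trying the rational-root candidates, u = 13 is a root, so (u − 13) is a factor; dividing leaves 5u**3 + 78u**2 + 91u − 294.
Continuing, u = −14 is a root, so (u + 14) divides it; the quotient is 5u**2 + 8u − 21.
The remaining quadratic factors as (u + 3)(5u − 7).

(5u − 7)(u + 14)(u + 3)(u − 13)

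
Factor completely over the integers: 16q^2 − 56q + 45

Need a pair with product 16·45 = 720 and sum −56: that's −36 and −20.
Split the middle term: 16q^2 − 36q − 20q + 45 = 4q(4q − 9) − 5(4q − 9).

(4q − 5)(4q − 9)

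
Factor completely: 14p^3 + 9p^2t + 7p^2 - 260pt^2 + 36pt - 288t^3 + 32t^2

(2p - 9t + 1)(7p + 8t)(p + 4t)

Group: 7p(2p^2 - pt + p - 36t^2 + 4t) + 8t(2p^2 - pt + p - 36t^2 + 4t); both groups contain (2p^2 - pt + p - 36t^2 + 4t), so (7p + 8t) is a factor with cofactor 2p^2 - pt + p - 36t^2 + 4t.
The cofactor groups again: 2p^2 - pt + p - 36t^2 + 4t = 2p(p + 4t) + (-9t + 1)(p + 4t); both groups contain (p + 4t), giving (2p - 9t + 1)(p + 4t).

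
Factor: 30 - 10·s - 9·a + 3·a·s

(3·a - 10)·(s - 3)

Group as (3·a·s - 9·a) + (-10·s + 30) = 3·a·(s - 3) - 10·(s - 3).
Both groups share the factor (s - 3).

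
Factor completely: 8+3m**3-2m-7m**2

(3m-4)(m+1)(m-2)

Trying the rational-root candidates, m = 2 is a root, so (m-2) divides it; the quotient is 3m**2-m-4.
The remaining quadratic factors as (3m-4)(m+1).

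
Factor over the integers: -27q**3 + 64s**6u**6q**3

q**3(4s**2u**2 - 3)(16s**4u**4 + 12s**2u**2 + 9)

Every term has a factor of q**3; factoring it out leaves 64s**6u**6 - 27.
Recognize a difference of cubes with the parts 4s**2u**2 and 3.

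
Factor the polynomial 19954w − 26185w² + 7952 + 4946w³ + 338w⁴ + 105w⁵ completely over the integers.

(3w − 8)(5w − 7)(7w + 2)(w² + 7w + 71)

Testing divisors of the constant over divisors of the leading coefficient, w = −2/7 is a root, so (7w + 2) divides it; the quotient is 15w⁴ + 44w³ + 694w² − 3939w + 3976.
Continuing, w = 8/3 is a root, so (3w − 8) divides it; the quotient is 5w³ + 28w² + 306w − 497.
Next, w = 7/5 is a root, so (5w − 7) divides it; the quotient is w² + 7w + 71.
The quadratic w² + 7w + 71 has discriminant −235 < 0 and is irreducible over ℤ.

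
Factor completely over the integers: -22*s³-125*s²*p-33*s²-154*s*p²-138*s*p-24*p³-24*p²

-(11*s+2*p)*(2*s+3*p+3)*(s+4*p)

Group: 2*s*(-11*s²-46*s*p-8*p²) + (3*p+3)*(-11*s²-46*s*p-8*p²); both groups contain (-11*s²-46*s*p-8*p²), so (2*s+3*p+3) is a factor with cofactor -11*s²-46*s*p-8*p².
The cofactor groups again: -11*s²-46*s*p-8*p² = -11*s*(s+4*p) - 2*p*(s+4*p); both groups contain (s+4*p), giving -(11*s+2*p)*(s+4*p).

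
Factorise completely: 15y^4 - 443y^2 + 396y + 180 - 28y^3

(3y + 1)(5y - 6)(y + 5)(y - 6)

Among the possible rational roots, y = -1/3 is a root, so (3y + 1) is a factor; dividing leaves 5y^3 - 11y^2 - 144y + 180.
Next, y = -5 is a root, so (y + 5) is a factor; dividing leaves 5y^2 - 36y + 36.
The remaining quadratic factors as (y - 6)(5y - 6).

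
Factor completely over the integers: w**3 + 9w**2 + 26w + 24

(w + 2)(w + 3)(w + 4)

By the rational root theorem, w = −3 is a root, so (w + 3) divides it; the quotient is w**2 + 6w + 8.
The remaining quadratic factors as (w + 2)(w + 4).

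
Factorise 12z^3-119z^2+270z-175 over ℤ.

(3z-5)(4z-5)(z-7)

Testing divisors of the constant over divisors of the leading coefficient, z = 7 is a root, so (z-7) divides it; the quotient is 12z^2-35z+25.
The remaining quadratic factors as (4z-5)(3z-5).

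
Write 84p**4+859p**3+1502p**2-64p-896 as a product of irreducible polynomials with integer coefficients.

By the rational root theorem, p = -7/4 is a root, so (4p+7) divides it; the quotient is 21p**3+178p**2+64p-128.
Continuing, p = -8/7 is a root, so (7p+8) is a factor; dividing leaves 3p**2+22p-16.
The remaining quadratic factors as (p+8)(3p-2).

(3p-2)(4p+7)(7p+8)(p+8)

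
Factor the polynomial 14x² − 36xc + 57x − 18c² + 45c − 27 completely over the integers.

Group: 7x(2x − 6c + 9) + (3c − 3)(2x − 6c + 9); both groups contain (2x − 6c + 9).

(2x − 6c + 9)(7x + 3c − 3)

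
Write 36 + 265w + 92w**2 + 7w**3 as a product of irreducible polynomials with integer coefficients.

(7w + 1)(w + 4)(w + 9)

Testing divisors of the constant over divisors of the leading coefficient, w = −9 is a root, so (w + 9) is a factor; dividing leaves 7w**2 + 29w + 4.
The remaining quadratic factors as (w + 4)(7w + 1).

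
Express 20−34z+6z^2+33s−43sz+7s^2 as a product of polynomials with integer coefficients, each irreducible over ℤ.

Group: 7s(s−6z+4) + (−z+5)(s−6z+4); both groups contain (s−6z+4).

(7s−z+5)(s−6z+4)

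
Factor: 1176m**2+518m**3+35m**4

Pull out the common factor 7m**2, then factor the remaining trinomial.

7m**2(5m+14)(m+12)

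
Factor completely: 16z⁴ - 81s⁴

Difference of squares twice: with A = 2z and B = 3s, A⁴ − B⁴ = (A² − B²)(A² + B²), and A² − B² factors again.

(2z - 3s)(2z + 3s)(4z² + 9s²)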